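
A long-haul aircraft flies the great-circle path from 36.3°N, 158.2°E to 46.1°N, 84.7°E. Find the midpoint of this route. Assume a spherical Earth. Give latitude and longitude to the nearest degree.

Write both endpoints as unit vectors p₁, p₂ with components (cos φ cos λ, cos φ sin λ, sin φ).
The central angle between the endpoints is δ = arccos(p₁·p₂) ≈ 0.946 rad (54.2°).
Interpolate at f = 1/2 with slerp weights a = sin((1−f)δ)/sin δ ≈ 0.562, b = sin(fδ)/sin δ ≈ 0.562.
p = a·p₁ + b·p₂ ≈ (-0.384, 0.556, 0.737); φ = arcsin(p_z) ≈ 47.49°, λ = atan2(p_y, p_x) ≈ 124.66°.

≈ 47°N, 125°E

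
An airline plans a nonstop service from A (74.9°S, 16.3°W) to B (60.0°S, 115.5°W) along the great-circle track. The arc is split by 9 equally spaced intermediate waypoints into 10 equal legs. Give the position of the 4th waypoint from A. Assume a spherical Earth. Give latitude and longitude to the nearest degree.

Write both endpoints as unit vectors p₁, p₂ with components (cos φ cos λ, cos φ sin λ, sin φ).
The central angle between the endpoints is δ = arccos(p₁·p₂) ≈ 0.618 rad (35.4°).
Interpolate at f = 4/10 with slerp weights a = sin((1−f)δ)/sin δ ≈ 0.625, b = sin(fδ)/sin δ ≈ 0.422.
p = a·p₁ + b·p₂ ≈ (0.065, -0.236, -0.969); φ = arcsin(p_z) ≈ -75.81°, λ = atan2(p_y, p_x) ≈ -74.51°.

≈ (76°S, 75°W)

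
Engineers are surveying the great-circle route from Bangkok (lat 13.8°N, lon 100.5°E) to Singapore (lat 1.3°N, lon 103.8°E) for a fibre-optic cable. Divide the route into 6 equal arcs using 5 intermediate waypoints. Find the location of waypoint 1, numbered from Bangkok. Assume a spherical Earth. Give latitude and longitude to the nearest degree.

Write both endpoints as unit vectors p₁, p₂ with components (cos φ cos λ, cos φ sin λ, sin φ).
The central angle between the endpoints is δ = arccos(p₁·p₂) ≈ 0.225 rad (12.9°).
Interpolate at f = 1/6 with slerp weights a = sin((1−f)δ)/sin δ ≈ 0.836, b = sin(fδ)/sin δ ≈ 0.168.
p = a·p₁ + b·p₂ ≈ (-0.188, 0.961, 0.203); φ = arcsin(p_z) ≈ 11.72°, λ = atan2(p_y, p_x) ≈ 101.07°.

≈ lat 12°N, lon 101°E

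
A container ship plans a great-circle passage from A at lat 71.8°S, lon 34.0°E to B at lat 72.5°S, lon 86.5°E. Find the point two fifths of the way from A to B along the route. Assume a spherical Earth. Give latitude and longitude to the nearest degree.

Write both endpoints as unit vectors p₁, p₂ with components (cos φ cos λ, cos φ sin λ, sin φ).
The central angle between the endpoints is δ = arccos(p₁·p₂) ≈ 0.272 rad (15.6°).
Interpolate at f = 2/5 with slerp weights a = sin((1−f)δ)/sin δ ≈ 0.605, b = sin(fδ)/sin δ ≈ 0.404.
p = a·p₁ + b·p₂ ≈ (0.164, 0.227, -0.960); φ = arcsin(p_z) ≈ -73.74°, λ = atan2(p_y, p_x) ≈ 54.14°.

≈ lat 74°S, lon 54°E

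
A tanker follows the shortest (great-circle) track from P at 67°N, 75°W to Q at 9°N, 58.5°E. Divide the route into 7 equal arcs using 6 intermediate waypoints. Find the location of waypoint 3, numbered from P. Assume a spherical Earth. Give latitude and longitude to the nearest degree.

≈ 60°N, 30°E

The haversine formula gives a central angle δ ≈ 1.693 rad (97.0°) between the endpoints.
Interpolate at f = 3/7 with slerp weights a = sin((1−f)δ)/sin δ ≈ 0.830, b = sin(fδ)/sin δ ≈ 0.668.
p = a·p₁ + b·p₂ ≈ (0.429, 0.250, 0.868); φ = arcsin(p_z) ≈ 60.24°, λ = atan2(p_y, p_x) ≈ 30.23°.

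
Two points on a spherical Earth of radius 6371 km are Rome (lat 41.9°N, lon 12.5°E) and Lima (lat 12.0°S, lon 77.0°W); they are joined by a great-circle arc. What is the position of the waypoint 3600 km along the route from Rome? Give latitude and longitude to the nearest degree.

≈ lat 30°N, lon 25°W

Write both endpoints as unit vectors p₁, p₂ with components (cos φ cos λ, cos φ sin λ, sin φ).
The central angle between the endpoints is δ = arccos(p₁·p₂) ≈ 1.704 rad (97.6°). The total great-circle distance is δ·R ≈ 1.704 × 6371 ≈ 10854 km, so the target fraction is f = 3600/10854 ≈ 0.332.
Interpolate at f ≈ 0.332 with slerp weights a = sin((1−f)δ)/sin δ ≈ 0.916, b = sin(fδ)/sin δ ≈ 0.540.
p = a·p₁ + b·p₂ ≈ (0.785, -0.367, 0.500); φ = arcsin(p_z) ≈ 29.97°, λ = atan2(p_y, p_x) ≈ -25.09°.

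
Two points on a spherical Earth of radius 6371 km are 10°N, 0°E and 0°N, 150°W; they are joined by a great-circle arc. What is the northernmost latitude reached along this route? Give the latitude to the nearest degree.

≈ 19°N

The great circle lies in the plane with unit normal n̂ = (p₁ × p₂)/|p₁ × p₂|.
Here n̂_z ≈ -0.943; the vertex latitude is φ_max = arccos|n̂_z| ≈ 19.4°.
Check via Clairaut: cos φ_max = |cos φ₁| · sin C = cos(10.0°)·sin(73.3°) ≈ 0.943, again giving ≈ 19.4°.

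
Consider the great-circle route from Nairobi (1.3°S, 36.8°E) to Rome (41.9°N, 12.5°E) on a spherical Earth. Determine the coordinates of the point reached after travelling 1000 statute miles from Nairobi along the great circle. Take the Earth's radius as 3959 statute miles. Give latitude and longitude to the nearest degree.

≈ 12°N, 31°E

The haversine formula gives a central angle δ ≈ 0.846 rad (48.5°) between the endpoints. The total great-circle distance is δ·R ≈ 0.846 × 3959 ≈ 3349 mi, so the target fraction is f = 1000/3349 ≈ 0.299.
Interpolate at f ≈ 0.299 with slerp weights a = sin((1−f)δ)/sin δ ≈ 0.747, b = sin(fδ)/sin δ ≈ 0.334.
p = a·p₁ + b·p₂ ≈ (0.841, 0.501, 0.206); φ = arcsin(p_z) ≈ 11.89°, λ = atan2(p_y, p_x) ≈ 30.80°.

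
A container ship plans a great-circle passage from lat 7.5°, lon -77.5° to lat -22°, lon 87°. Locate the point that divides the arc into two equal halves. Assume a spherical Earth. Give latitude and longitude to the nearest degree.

Write both endpoints as unit vectors p₁, p₂ with components (cos φ cos λ, cos φ sin λ, sin φ).
The central angle between the endpoints is δ = arccos(p₁·p₂) ≈ 2.778 rad (159.2°).
Interpolate at f = 1/2 with slerp weights a = sin((1−f)δ)/sin δ ≈ 2.767, b = sin(fδ)/sin δ ≈ 2.767.
p = a·p₁ + b·p₂ ≈ (0.728, -0.116, -0.675); φ = arcsin(p_z) ≈ -42.49°, λ = atan2(p_y, p_x) ≈ -9.08°.

≈ lat -42°, lon -9°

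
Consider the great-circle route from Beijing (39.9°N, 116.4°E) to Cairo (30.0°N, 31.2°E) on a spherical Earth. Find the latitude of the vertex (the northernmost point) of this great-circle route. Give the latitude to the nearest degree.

The great circle lies in the plane with unit normal n̂ = (p₁ × p₂)/|p₁ × p₂|.
Here n̂_z ≈ -0.715; the vertex latitude is φ_max = arccos|n̂_z| ≈ 44.4°.
Check via Clairaut: cos φ_max = |cos φ₁| · sin C = cos(39.9°)·sin(68.7°) ≈ 0.715, again giving ≈ 44.4°.

≈ 44°N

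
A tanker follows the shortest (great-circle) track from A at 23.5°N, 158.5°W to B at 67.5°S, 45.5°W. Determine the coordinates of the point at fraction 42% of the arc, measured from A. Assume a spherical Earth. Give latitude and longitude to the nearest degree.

The haversine formula gives a central angle δ ≈ 2.101 rad (120.4°) between the endpoints.
Interpolate at f = 0.42 with slerp weights a = sin((1−f)δ)/sin δ ≈ 1.088, b = sin(fδ)/sin δ ≈ 0.895.
p = a·p₁ + b·p₂ ≈ (-0.688, -0.610, -0.393); φ = arcsin(p_z) ≈ -23.15°, λ = atan2(p_y, p_x) ≈ -138.45°.

≈ 23°S, 138°W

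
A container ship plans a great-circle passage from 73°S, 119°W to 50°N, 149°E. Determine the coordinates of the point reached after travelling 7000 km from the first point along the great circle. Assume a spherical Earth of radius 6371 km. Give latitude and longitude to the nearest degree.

From cos δ = sin φ₁ sin φ₂ + cos φ₁ cos φ₂ cos Δλ, the central angle is δ ≈ 2.403 rad (137.7°). The total great-circle distance is δ·R ≈ 2.403 × 6371 ≈ 15307 km, so the target fraction is f = 7000/15307 ≈ 0.457.
Interpolate at f ≈ 0.457 with slerp weights a = sin((1−f)δ)/sin δ ≈ 1.432, b = sin(fδ)/sin δ ≈ 1.322.
p = a·p₁ + b·p₂ ≈ (-0.932, 0.072, -0.357); φ = arcsin(p_z) ≈ -20.89°, λ = atan2(p_y, p_x) ≈ 175.61°.

≈ 21°S, 176°E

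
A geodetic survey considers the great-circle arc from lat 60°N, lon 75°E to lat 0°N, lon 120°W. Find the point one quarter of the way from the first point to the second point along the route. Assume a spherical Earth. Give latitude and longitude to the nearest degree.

Write both endpoints as unit vectors p₁, p₂ with components (cos φ cos λ, cos φ sin λ, sin φ).
The central angle between the endpoints is δ = arccos(p₁·p₂) ≈ 2.075 rad (118.9°).
Interpolate at f = 1/4 with slerp weights a = sin((1−f)δ)/sin δ ≈ 1.142, b = sin(fδ)/sin δ ≈ 0.566.
p = a·p₁ + b·p₂ ≈ (-0.135, 0.061, 0.989); φ = arcsin(p_z) ≈ 81.46°, λ = atan2(p_y, p_x) ≈ 155.67°.

≈ lat 81°N, lon 156°E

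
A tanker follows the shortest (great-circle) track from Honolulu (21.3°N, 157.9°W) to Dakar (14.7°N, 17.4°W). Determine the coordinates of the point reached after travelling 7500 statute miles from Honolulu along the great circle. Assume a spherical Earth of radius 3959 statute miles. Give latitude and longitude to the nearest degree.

Write both endpoints as unit vectors p₁, p₂ with components (cos φ cos λ, cos φ sin λ, sin φ).
The central angle between the endpoints is δ = arccos(p₁·p₂) ≈ 2.218 rad (127.1°). The total great-circle distance is δ·R ≈ 2.218 × 3959 ≈ 8782 mi, so the target fraction is f = 7500/8782 ≈ 0.854.
Interpolate at f ≈ 0.854 with slerp weights a = sin((1−f)δ)/sin δ ≈ 0.399, b = sin(fδ)/sin δ ≈ 1.189.
p = a·p₁ + b·p₂ ≈ (0.753, -0.484, 0.447); φ = arcsin(p_z) ≈ 26.53°, λ = atan2(p_y, p_x) ≈ -32.73°.

≈ (27°N, 33°W)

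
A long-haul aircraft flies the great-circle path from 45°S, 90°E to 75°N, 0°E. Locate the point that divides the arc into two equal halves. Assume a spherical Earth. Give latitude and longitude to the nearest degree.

≈ 19°N, 70°E

Write both endpoints as unit vectors p₁, p₂ with components (cos φ cos λ, cos φ sin λ, sin φ).
The central angle between the endpoints is δ = arccos(p₁·p₂) ≈ 2.323 rad (133.1°).
Interpolate at f = 1/2 with slerp weights a = sin((1−f)δ)/sin δ ≈ 1.256, b = sin(fδ)/sin δ ≈ 1.256.
p = a·p₁ + b·p₂ ≈ (0.325, 0.888, 0.325); φ = arcsin(p_z) ≈ 18.97°, λ = atan2(p_y, p_x) ≈ 69.90°.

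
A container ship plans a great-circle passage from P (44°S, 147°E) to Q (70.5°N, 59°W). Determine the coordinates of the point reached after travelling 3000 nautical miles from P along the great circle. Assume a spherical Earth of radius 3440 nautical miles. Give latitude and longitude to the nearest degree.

≈ (5°N, 160°E)

The haversine formula gives a central angle δ ≈ 2.627 rad (150.5°) between the endpoints. The total great-circle distance is δ·R ≈ 2.627 × 3440 ≈ 9038 nmi, so the target fraction is f = 3000/9038 ≈ 0.332.
Interpolate at f ≈ 0.332 with slerp weights a = sin((1−f)δ)/sin δ ≈ 1.998, b = sin(fδ)/sin δ ≈ 1.556.
p = a·p₁ + b·p₂ ≈ (-0.938, 0.338, 0.079); φ = arcsin(p_z) ≈ 4.53°, λ = atan2(p_y, p_x) ≈ 160.21°.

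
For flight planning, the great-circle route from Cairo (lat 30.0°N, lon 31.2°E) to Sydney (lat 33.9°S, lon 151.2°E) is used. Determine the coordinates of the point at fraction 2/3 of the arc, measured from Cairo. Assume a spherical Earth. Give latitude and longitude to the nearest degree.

The haversine formula gives a central angle δ ≈ 2.263 rad (129.7°) between the endpoints.
Interpolate at f = 2/3 with slerp weights a = sin((1−f)δ)/sin δ ≈ 0.890, b = sin(fδ)/sin δ ≈ 1.297.
p = a·p₁ + b·p₂ ≈ (-0.284, 0.918, -0.278); φ = arcsin(p_z) ≈ -16.16°, λ = atan2(p_y, p_x) ≈ 107.20°.

≈ lat 16°S, lon 107°E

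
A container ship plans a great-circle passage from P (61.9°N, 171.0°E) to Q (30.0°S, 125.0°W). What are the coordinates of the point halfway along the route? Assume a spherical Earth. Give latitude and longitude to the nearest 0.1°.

≈ (18.3°N, 146.5°W)

Write both endpoints as unit vectors p₁, p₂ with components (cos φ cos λ, cos φ sin λ, sin φ).
The central angle between the endpoints is δ = arccos(p₁·p₂) ≈ 1.836 rad (105.2°).
Interpolate at f = 1/2 with slerp weights a = sin((1−f)δ)/sin δ ≈ 0.823, b = sin(fδ)/sin δ ≈ 0.823.
p = a·p₁ + b·p₂ ≈ (-0.792, -0.523, 0.315); φ = arcsin(p_z) ≈ 18.34°, λ = atan2(p_y, p_x) ≈ -146.54°.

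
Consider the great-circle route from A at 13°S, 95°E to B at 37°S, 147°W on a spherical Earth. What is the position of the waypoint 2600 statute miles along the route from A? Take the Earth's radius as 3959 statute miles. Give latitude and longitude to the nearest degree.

≈ 36°S, 128°E

Write both endpoints as unit vectors p₁, p₂ with components (cos φ cos λ, cos φ sin λ, sin φ).
The central angle between the endpoints is δ = arccos(p₁·p₂) ≈ 1.803 rad (103.3°). The total great-circle distance is δ·R ≈ 1.803 × 3959 ≈ 7137 mi, so the target fraction is f = 2600/7137 ≈ 0.364.
Interpolate at f ≈ 0.364 with slerp weights a = sin((1−f)δ)/sin δ ≈ 0.936, b = sin(fδ)/sin δ ≈ 0.627.
p = a·p₁ + b·p₂ ≈ (-0.500, 0.636, -0.588); φ = arcsin(p_z) ≈ -36.03°, λ = atan2(p_y, p_x) ≈ 128.16°.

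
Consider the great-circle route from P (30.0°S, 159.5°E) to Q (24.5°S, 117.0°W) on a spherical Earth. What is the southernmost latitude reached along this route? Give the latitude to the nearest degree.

The great circle lies in the plane with unit normal n̂ = (p₁ × p₂)/|p₁ × p₂|.
Here n̂_z ≈ +0.820; the vertex latitude is φ_max = arccos|n̂_z| ≈ 34.9°.

≈ 35°S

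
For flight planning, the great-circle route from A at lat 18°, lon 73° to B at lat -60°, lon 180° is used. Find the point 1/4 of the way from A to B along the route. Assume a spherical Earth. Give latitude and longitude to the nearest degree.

≈ lat -7°, lon 88°

From cos δ = sin φ₁ sin φ₂ + cos φ₁ cos φ₂ cos Δλ, the central angle is δ ≈ 1.990 rad (114.0°).
Interpolate at f = 1/4 with slerp weights a = sin((1−f)δ)/sin δ ≈ 1.091, b = sin(fδ)/sin δ ≈ 0.522.
p = a·p₁ + b·p₂ ≈ (0.042, 0.992, -0.115); φ = arcsin(p_z) ≈ -6.61°, λ = atan2(p_y, p_x) ≈ 87.56°.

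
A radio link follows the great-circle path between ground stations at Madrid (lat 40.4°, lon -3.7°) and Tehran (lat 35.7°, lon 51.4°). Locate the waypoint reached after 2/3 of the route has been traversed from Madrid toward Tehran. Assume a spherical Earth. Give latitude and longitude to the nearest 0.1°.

Write both endpoints as unit vectors p₁, p₂ with components (cos φ cos λ, cos φ sin λ, sin φ).
The central angle between the endpoints is δ = arccos(p₁·p₂) ≈ 0.749 rad (42.9°).
Interpolate at f = 2/3 with slerp weights a = sin((1−f)δ)/sin δ ≈ 0.363, b = sin(fδ)/sin δ ≈ 0.703.
p = a·p₁ + b·p₂ ≈ (0.632, 0.429, 0.646); φ = arcsin(p_z) ≈ 40.21°, λ = atan2(p_y, p_x) ≈ 34.13°.

≈ lat 40.2°, lon 34.1°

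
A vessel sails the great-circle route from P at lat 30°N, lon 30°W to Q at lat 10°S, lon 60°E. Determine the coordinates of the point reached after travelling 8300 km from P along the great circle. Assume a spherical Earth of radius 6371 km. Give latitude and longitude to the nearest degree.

≈ lat 0°N, lon 42°E

Write both endpoints as unit vectors p₁, p₂ with components (cos φ cos λ, cos φ sin λ, sin φ).
The central angle between the endpoints is δ = arccos(p₁·p₂) ≈ 1.658 rad (95.0°). The total great-circle distance is δ·R ≈ 1.658 × 6371 ≈ 10561 km, so the target fraction is f = 8300/10561 ≈ 0.786.
Interpolate at f ≈ 0.786 with slerp weights a = sin((1−f)δ)/sin δ ≈ 0.349, b = sin(fδ)/sin δ ≈ 0.968.
p = a·p₁ + b·p₂ ≈ (0.738, 0.674, 0.006); φ = arcsin(p_z) ≈ 0.36°, λ = atan2(p_y, p_x) ≈ 42.41°.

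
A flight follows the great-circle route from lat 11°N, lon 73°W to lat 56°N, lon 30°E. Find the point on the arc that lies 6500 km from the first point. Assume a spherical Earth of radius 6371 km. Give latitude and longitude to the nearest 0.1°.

≈ lat 53.2°N, lon 22.1°W

Write both endpoints as unit vectors p₁, p₂ with components (cos φ cos λ, cos φ sin λ, sin φ).
The central angle between the endpoints is δ = arccos(p₁·p₂) ≈ 1.536 rad (88.0°). The total great-circle distance is δ·R ≈ 1.536 × 6371 ≈ 9786 km, so the target fraction is f = 6500/9786 ≈ 0.664.
Interpolate at f ≈ 0.664 with slerp weights a = sin((1−f)δ)/sin δ ≈ 0.494, b = sin(fδ)/sin δ ≈ 0.853.
p = a·p₁ + b·p₂ ≈ (0.555, -0.225, 0.801); φ = arcsin(p_z) ≈ 53.24°, λ = atan2(p_y, p_x) ≈ -22.07°.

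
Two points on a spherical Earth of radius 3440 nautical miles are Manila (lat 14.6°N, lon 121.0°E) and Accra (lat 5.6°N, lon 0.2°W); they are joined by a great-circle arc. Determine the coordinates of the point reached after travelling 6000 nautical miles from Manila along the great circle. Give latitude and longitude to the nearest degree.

Write both endpoints as unit vectors p₁, p₂ with components (cos φ cos λ, cos φ sin λ, sin φ).
The central angle between the endpoints is δ = arccos(p₁·p₂) ≈ 2.065 rad (118.3°). The total great-circle distance is δ·R ≈ 2.065 × 3440 ≈ 7104 nmi, so the target fraction is f = 6000/7104 ≈ 0.845.
Interpolate at f ≈ 0.845 with slerp weights a = sin((1−f)δ)/sin δ ≈ 0.358, b = sin(fδ)/sin δ ≈ 1.119.
p = a·p₁ + b·p₂ ≈ (0.935, 0.293, 0.199); φ = arcsin(p_z) ≈ 11.51°, λ = atan2(p_y, p_x) ≈ 17.41°.

≈ lat 12°N, lon 17°E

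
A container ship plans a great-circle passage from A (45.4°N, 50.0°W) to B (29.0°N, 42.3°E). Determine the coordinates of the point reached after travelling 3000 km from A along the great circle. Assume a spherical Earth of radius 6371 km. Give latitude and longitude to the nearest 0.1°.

The haversine formula gives a central angle δ ≈ 1.244 rad (71.3°) between the endpoints. The total great-circle distance is δ·R ≈ 1.244 × 6371 ≈ 7929 km, so the target fraction is f = 3000/7929 ≈ 0.378.
Interpolate at f ≈ 0.378 with slerp weights a = sin((1−f)δ)/sin δ ≈ 0.738, b = sin(fδ)/sin δ ≈ 0.479.
p = a·p₁ + b·p₂ ≈ (0.643, -0.115, 0.757); φ = arcsin(p_z) ≈ 49.24°, λ = atan2(p_y, p_x) ≈ -10.13°.

≈ (49.2°N, 10.1°W)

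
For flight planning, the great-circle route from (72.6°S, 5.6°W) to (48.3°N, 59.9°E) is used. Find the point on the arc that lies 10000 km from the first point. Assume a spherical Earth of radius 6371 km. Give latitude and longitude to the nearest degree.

≈ (11°N, 47°E)

The haversine formula gives a central angle δ ≈ 2.252 rad (129.0°) between the endpoints. The total great-circle distance is δ·R ≈ 2.252 × 6371 ≈ 14350 km, so the target fraction is f = 10000/14350 ≈ 0.697.
Interpolate at f ≈ 0.697 with slerp weights a = sin((1−f)δ)/sin δ ≈ 0.812, b = sin(fδ)/sin δ ≈ 1.288.
p = a·p₁ + b·p₂ ≈ (0.671, 0.717, 0.186); φ = arcsin(p_z) ≈ 10.73°, λ = atan2(p_y, p_x) ≈ 46.90°.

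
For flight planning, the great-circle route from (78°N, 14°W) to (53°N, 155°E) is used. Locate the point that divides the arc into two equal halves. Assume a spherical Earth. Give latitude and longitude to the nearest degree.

≈ (77°N, 149°E)

Write both endpoints as unit vectors p₁, p₂ with components (cos φ cos λ, cos φ sin λ, sin φ).
The central angle between the endpoints is δ = arccos(p₁·p₂) ≈ 0.852 rad (48.8°).
Interpolate at f = 1/2 with slerp weights a = sin((1−f)δ)/sin δ ≈ 0.549, b = sin(fδ)/sin δ ≈ 0.549.
p = a·p₁ + b·p₂ ≈ (-0.189, 0.112, 0.976); φ = arcsin(p_z) ≈ 77.32°, λ = atan2(p_y, p_x) ≈ 149.30°.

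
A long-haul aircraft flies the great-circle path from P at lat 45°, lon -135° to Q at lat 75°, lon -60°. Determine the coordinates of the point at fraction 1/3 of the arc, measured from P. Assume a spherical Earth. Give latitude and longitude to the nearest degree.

≈ lat 58°, lon -125°

Write both endpoints as unit vectors p₁, p₂ with components (cos φ cos λ, cos φ sin λ, sin φ).
The central angle between the endpoints is δ = arccos(p₁·p₂) ≈ 0.752 rad (43.1°).
Interpolate at f = 1/3 with slerp weights a = sin((1−f)δ)/sin δ ≈ 0.704, b = sin(fδ)/sin δ ≈ 0.363.
p = a·p₁ + b·p₂ ≈ (-0.305, -0.433, 0.848); φ = arcsin(p_z) ≈ 58.02°, λ = atan2(p_y, p_x) ≈ -125.13°.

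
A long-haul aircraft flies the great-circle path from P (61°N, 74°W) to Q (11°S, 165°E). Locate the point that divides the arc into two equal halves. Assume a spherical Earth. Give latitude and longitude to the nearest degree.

≈ (39°N, 165°W)

From cos δ = sin φ₁ sin φ₂ + cos φ₁ cos φ₂ cos Δλ, the central angle is δ ≈ 1.995 rad (114.3°).
Interpolate at f = 1/2 with slerp weights a = sin((1−f)δ)/sin δ ≈ 0.922, b = sin(fδ)/sin δ ≈ 0.922.
p = a·p₁ + b·p₂ ≈ (-0.751, -0.195, 0.631); φ = arcsin(p_z) ≈ 39.09°, λ = atan2(p_y, p_x) ≈ -165.41°.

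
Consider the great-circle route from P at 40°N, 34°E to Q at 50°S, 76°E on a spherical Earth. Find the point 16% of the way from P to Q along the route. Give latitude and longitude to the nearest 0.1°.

≈ 25.7°N, 41.4°E

Write both endpoints as unit vectors p₁, p₂ with components (cos φ cos λ, cos φ sin λ, sin φ).
The central angle between the endpoints is δ = arccos(p₁·p₂) ≈ 1.698 rad (97.3°).
Interpolate at f = 0.16 with slerp weights a = sin((1−f)δ)/sin δ ≈ 0.998, b = sin(fδ)/sin δ ≈ 0.270.
p = a·p₁ + b·p₂ ≈ (0.676, 0.596, 0.434); φ = arcsin(p_z) ≈ 25.72°, λ = atan2(p_y, p_x) ≈ 41.42°.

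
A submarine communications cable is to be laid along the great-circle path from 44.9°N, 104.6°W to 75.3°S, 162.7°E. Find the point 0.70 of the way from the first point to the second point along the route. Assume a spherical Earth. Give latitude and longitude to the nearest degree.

From cos δ = sin φ₁ sin φ₂ + cos φ₁ cos φ₂ cos Δλ, the central angle is δ ≈ 2.334 rad (133.7°).
Interpolate at f = 0.70 with slerp weights a = sin((1−f)δ)/sin δ ≈ 0.892, b = sin(fδ)/sin δ ≈ 1.381.
p = a·p₁ + b·p₂ ≈ (-0.494, -0.507, -0.706); φ = arcsin(p_z) ≈ -44.95°, λ = atan2(p_y, p_x) ≈ -134.24°.

≈ 45°S, 134°W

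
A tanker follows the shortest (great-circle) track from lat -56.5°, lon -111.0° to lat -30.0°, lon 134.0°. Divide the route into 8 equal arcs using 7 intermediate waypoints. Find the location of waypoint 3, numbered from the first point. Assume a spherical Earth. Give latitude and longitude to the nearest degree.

From cos δ = sin φ₁ sin φ₂ + cos φ₁ cos φ₂ cos Δλ, the central angle is δ ≈ 1.354 rad (77.6°).
Interpolate at f = 3/8 with slerp weights a = sin((1−f)δ)/sin δ ≈ 0.767, b = sin(fδ)/sin δ ≈ 0.498.
p = a·p₁ + b·p₂ ≈ (-0.451, -0.085, -0.888); φ = arcsin(p_z) ≈ -62.67°, λ = atan2(p_y, p_x) ≈ -169.34°.

≈ lat -63°, lon -169°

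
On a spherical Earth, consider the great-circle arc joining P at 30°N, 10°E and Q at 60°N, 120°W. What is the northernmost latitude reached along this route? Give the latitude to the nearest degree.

The great circle lies in the plane with unit normal n̂ = (p₁ × p₂)/|p₁ × p₂|.
Here n̂_z ≈ -0.336; the vertex latitude is φ_max = arccos|n̂_z| ≈ 70.4°.
Check via Clairaut: cos φ_max = |cos φ₁| · sin C = cos(30.0°)·sin(22.8°) ≈ 0.336, again giving ≈ 70.4°.

≈ 70°N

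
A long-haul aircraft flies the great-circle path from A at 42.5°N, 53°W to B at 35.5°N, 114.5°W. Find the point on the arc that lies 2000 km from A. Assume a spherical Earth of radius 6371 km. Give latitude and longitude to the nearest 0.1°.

Write both endpoints as unit vectors p₁, p₂ with components (cos φ cos λ, cos φ sin λ, sin φ).
The central angle between the endpoints is δ = arccos(p₁·p₂) ≈ 0.825 rad (47.3°). The total great-circle distance is δ·R ≈ 0.825 × 6371 ≈ 5255 km, so the target fraction is f = 2000/5255 ≈ 0.381.
Interpolate at f ≈ 0.381 with slerp weights a = sin((1−f)δ)/sin δ ≈ 0.666, b = sin(fδ)/sin δ ≈ 0.420.
p = a·p₁ + b·p₂ ≈ (0.153, -0.703, 0.694); φ = arcsin(p_z) ≈ 43.94°, λ = atan2(p_y, p_x) ≈ -77.70°.

≈ 43.9°N, 77.7°W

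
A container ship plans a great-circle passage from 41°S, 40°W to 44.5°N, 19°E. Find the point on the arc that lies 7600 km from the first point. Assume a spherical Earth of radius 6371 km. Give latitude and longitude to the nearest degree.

≈ 18°N, 3°W

The haversine formula gives a central angle δ ≈ 1.754 rad (100.5°) between the endpoints. The total great-circle distance is δ·R ≈ 1.754 × 6371 ≈ 11177 km, so the target fraction is f = 7600/11177 ≈ 0.680.
Interpolate at f ≈ 0.680 with slerp weights a = sin((1−f)δ)/sin δ ≈ 0.542, b = sin(fδ)/sin δ ≈ 0.945.
p = a·p₁ + b·p₂ ≈ (0.951, -0.043, 0.307); φ = arcsin(p_z) ≈ 17.90°, λ = atan2(p_y, p_x) ≈ -2.60°.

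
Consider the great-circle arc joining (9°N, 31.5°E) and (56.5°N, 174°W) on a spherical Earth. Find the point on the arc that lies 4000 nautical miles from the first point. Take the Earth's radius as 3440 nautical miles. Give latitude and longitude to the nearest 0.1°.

Convert each endpoint to a unit vector on the sphere (x = cos φ cos λ, y = cos φ sin λ, z = sin φ).
The central angle between the endpoints is δ = arccos(p₁·p₂) ≈ 1.941 rad (111.2°). The total great-circle distance is δ·R ≈ 1.941 × 3440 ≈ 6676 nmi, so the target fraction is f = 4000/6676 ≈ 0.599.
Interpolate at f ≈ 0.599 with slerp weights a = sin((1−f)δ)/sin δ ≈ 0.753, b = sin(fδ)/sin δ ≈ 0.985.
p = a·p₁ + b·p₂ ≈ (0.094, 0.332, 0.939); φ = arcsin(p_z) ≈ 69.84°, λ = atan2(p_y, p_x) ≈ 74.25°.

≈ (69.8°N, 74.3°E)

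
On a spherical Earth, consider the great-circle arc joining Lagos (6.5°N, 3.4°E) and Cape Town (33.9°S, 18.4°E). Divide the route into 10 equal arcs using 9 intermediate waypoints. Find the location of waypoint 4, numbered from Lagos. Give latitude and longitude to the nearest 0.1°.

Convert each endpoint to a unit vector on the sphere (x = cos φ cos λ, y = cos φ sin λ, z = sin φ).
The central angle between the endpoints is δ = arccos(p₁·p₂) ≈ 0.747 rad (42.8°).
Interpolate at f = 4/10 with slerp weights a = sin((1−f)δ)/sin δ ≈ 0.638, b = sin(fδ)/sin δ ≈ 0.433.
p = a·p₁ + b·p₂ ≈ (0.974, 0.151, -0.169); φ = arcsin(p_z) ≈ -9.76°, λ = atan2(p_y, p_x) ≈ 8.82°.

≈ 9.8°S, 8.8°E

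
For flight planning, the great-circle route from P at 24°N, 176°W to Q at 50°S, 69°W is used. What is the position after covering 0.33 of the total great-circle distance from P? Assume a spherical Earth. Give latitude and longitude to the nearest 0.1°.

Convert each endpoint to a unit vector on the sphere (x = cos φ cos λ, y = cos φ sin λ, z = sin φ).
The central angle between the endpoints is δ = arccos(p₁·p₂) ≈ 2.075 rad (118.9°).
Interpolate at f = 0.33 with slerp weights a = sin((1−f)δ)/sin δ ≈ 1.124, b = sin(fδ)/sin δ ≈ 0.722.
p = a·p₁ + b·p₂ ≈ (-0.858, -0.505, -0.096); φ = arcsin(p_z) ≈ -5.53°, λ = atan2(p_y, p_x) ≈ -149.50°.

≈ 5.5°S, 149.5°W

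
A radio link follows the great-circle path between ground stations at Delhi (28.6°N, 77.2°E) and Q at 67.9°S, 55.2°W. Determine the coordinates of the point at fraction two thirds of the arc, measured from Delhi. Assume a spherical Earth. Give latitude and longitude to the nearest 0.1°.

≈ 52.8°S, 39.2°E

Write both endpoints as unit vectors p₁, p₂ with components (cos φ cos λ, cos φ sin λ, sin φ).
The central angle between the endpoints is δ = arccos(p₁·p₂) ≈ 2.300 rad (131.8°).
Interpolate at f = 2/3 with slerp weights a = sin((1−f)δ)/sin δ ≈ 0.930, b = sin(fδ)/sin δ ≈ 1.340.
p = a·p₁ + b·p₂ ≈ (0.469, 0.382, -0.796); φ = arcsin(p_z) ≈ -52.78°, λ = atan2(p_y, p_x) ≈ 39.22°.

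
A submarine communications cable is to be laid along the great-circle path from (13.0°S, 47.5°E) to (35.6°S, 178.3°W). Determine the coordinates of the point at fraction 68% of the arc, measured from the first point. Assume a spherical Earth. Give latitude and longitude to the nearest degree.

≈ (51°S, 135°E)

Convert each endpoint to a unit vector on the sphere (x = cos φ cos λ, y = cos φ sin λ, z = sin φ).
The central angle between the endpoints is δ = arccos(p₁·p₂) ≈ 2.006 rad (114.9°).
Interpolate at f = 0.68 with slerp weights a = sin((1−f)δ)/sin δ ≈ 0.660, b = sin(fδ)/sin δ ≈ 1.079.
p = a·p₁ + b·p₂ ≈ (-0.443, 0.448, -0.777); φ = arcsin(p_z) ≈ -50.96°, λ = atan2(p_y, p_x) ≈ 134.63°.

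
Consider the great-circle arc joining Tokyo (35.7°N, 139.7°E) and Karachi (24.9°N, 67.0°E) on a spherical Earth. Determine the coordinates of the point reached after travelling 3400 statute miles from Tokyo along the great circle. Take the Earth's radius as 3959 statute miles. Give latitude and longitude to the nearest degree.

≈ 31°N, 80°E

Convert each endpoint to a unit vector on the sphere (x = cos φ cos λ, y = cos φ sin λ, z = sin φ).
The central angle between the endpoints is δ = arccos(p₁·p₂) ≈ 1.087 rad (62.3°). The total great-circle distance is δ·R ≈ 1.087 × 3959 ≈ 4305 mi, so the target fraction is f = 3400/4305 ≈ 0.790.
Interpolate at f ≈ 0.790 with slerp weights a = sin((1−f)δ)/sin δ ≈ 0.256, b = sin(fδ)/sin δ ≈ 0.855.
p = a·p₁ + b·p₂ ≈ (0.144, 0.848, 0.509); φ = arcsin(p_z) ≈ 30.62°, λ = atan2(p_y, p_x) ≈ 80.34°.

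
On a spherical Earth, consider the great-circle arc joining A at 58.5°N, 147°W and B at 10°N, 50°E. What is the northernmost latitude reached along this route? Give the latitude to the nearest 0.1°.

≈ 80.8°N

The great circle lies in the plane with unit normal n̂ = (p₁ × p₂)/|p₁ × p₂|.
Here n̂_z ≈ -0.160; the vertex latitude is φ_max = arccos|n̂_z| ≈ 80.8°.
Check via Clairaut: cos φ_max = |cos φ₁| · sin C = cos(58.5°)·sin(17.9°) ≈ 0.160, again giving ≈ 80.8°.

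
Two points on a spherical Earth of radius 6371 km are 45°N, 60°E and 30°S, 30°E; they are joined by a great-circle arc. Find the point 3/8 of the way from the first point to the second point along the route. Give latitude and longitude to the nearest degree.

≈ 17°N, 47°E

The haversine formula gives a central angle δ ≈ 1.393 rad (79.8°) between the endpoints.
Interpolate at f = 3/8 with slerp weights a = sin((1−f)δ)/sin δ ≈ 0.777, b = sin(fδ)/sin δ ≈ 0.507.
p = a·p₁ + b·p₂ ≈ (0.655, 0.695, 0.296); φ = arcsin(p_z) ≈ 17.21°, λ = atan2(p_y, p_x) ≈ 46.71°.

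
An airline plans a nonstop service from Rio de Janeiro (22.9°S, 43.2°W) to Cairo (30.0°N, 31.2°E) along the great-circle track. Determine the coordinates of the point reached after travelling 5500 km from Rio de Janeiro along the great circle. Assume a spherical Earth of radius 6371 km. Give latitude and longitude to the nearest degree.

From cos δ = sin φ₁ sin φ₂ + cos φ₁ cos φ₂ cos Δλ, the central angle is δ ≈ 1.551 rad (88.9°). The total great-circle distance is δ·R ≈ 1.551 × 6371 ≈ 9880 km, so the target fraction is f = 5500/9880 ≈ 0.557.
Interpolate at f ≈ 0.557 with slerp weights a = sin((1−f)δ)/sin δ ≈ 0.635, b = sin(fδ)/sin δ ≈ 0.760.
p = a·p₁ + b·p₂ ≈ (0.989, -0.059, 0.133); φ = arcsin(p_z) ≈ 7.65°, λ = atan2(p_y, p_x) ≈ -3.43°.

≈ 8°N, 3°W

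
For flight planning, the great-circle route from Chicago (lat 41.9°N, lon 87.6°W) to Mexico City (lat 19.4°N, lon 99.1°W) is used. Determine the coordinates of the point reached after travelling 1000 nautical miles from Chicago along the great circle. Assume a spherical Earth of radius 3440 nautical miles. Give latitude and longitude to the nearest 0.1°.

≈ lat 26.7°N, lon 96.0°W

Convert each endpoint to a unit vector on the sphere (x = cos φ cos λ, y = cos φ sin λ, z = sin φ).
The central angle between the endpoints is δ = arccos(p₁·p₂) ≈ 0.428 rad (24.5°). The total great-circle distance is δ·R ≈ 0.428 × 3440 ≈ 1472 nmi, so the target fraction is f = 1000/1472 ≈ 0.679.
Interpolate at f ≈ 0.679 with slerp weights a = sin((1−f)δ)/sin δ ≈ 0.330, b = sin(fδ)/sin δ ≈ 0.691.
p = a·p₁ + b·p₂ ≈ (-0.093, -0.888, 0.450); φ = arcsin(p_z) ≈ 26.72°, λ = atan2(p_y, p_x) ≈ -95.96°.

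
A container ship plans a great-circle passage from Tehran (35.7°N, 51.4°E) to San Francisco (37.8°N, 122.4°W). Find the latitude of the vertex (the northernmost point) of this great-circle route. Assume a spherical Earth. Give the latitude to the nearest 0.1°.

≈ 85.9°N

The great circle lies in the plane with unit normal n̂ = (p₁ × p₂)/|p₁ × p₂|.
Here n̂_z ≈ -0.072; the vertex latitude is φ_max = arccos|n̂_z| ≈ 85.9°.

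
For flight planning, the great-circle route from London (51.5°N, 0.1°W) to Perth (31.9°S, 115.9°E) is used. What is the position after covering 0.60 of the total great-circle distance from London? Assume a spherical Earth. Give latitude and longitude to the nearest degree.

≈ 8°N, 80°E

Convert each endpoint to a unit vector on the sphere (x = cos φ cos λ, y = cos φ sin λ, z = sin φ).
The central angle between the endpoints is δ = arccos(p₁·p₂) ≈ 2.272 rad (130.2°).
Interpolate at f = 0.60 with slerp weights a = sin((1−f)δ)/sin δ ≈ 1.032, b = sin(fδ)/sin δ ≈ 1.281.
p = a·p₁ + b·p₂ ≈ (0.168, 0.977, 0.131); φ = arcsin(p_z) ≈ 7.54°, λ = atan2(p_y, p_x) ≈ 80.26°.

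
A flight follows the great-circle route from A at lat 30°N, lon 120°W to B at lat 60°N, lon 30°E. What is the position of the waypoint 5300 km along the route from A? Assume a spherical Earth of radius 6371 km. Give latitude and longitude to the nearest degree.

Write both endpoints as unit vectors p₁, p₂ with components (cos φ cos λ, cos φ sin λ, sin φ).
The central angle between the endpoints is δ = arccos(p₁·p₂) ≈ 1.513 rad (86.7°). The total great-circle distance is δ·R ≈ 1.513 × 6371 ≈ 9638 km, so the target fraction is f = 5300/9638 ≈ 0.550.
Interpolate at f ≈ 0.550 with slerp weights a = sin((1−f)δ)/sin δ ≈ 0.631, b = sin(fδ)/sin δ ≈ 0.740.
p = a·p₁ + b·p₂ ≈ (0.048, -0.288, 0.957); φ = arcsin(p_z) ≈ 73.04°, λ = atan2(p_y, p_x) ≈ -80.61°.

≈ lat 73°N, lon 81°W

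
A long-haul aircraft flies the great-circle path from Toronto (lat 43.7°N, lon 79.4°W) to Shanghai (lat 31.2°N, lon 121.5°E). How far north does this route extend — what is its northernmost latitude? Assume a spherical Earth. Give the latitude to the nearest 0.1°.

The great circle lies in the plane with unit normal n̂ = (p₁ × p₂)/|p₁ × p₂|.
Here n̂_z ≈ -0.226; the vertex latitude is φ_max = arccos|n̂_z| ≈ 76.9°.

≈ 76.9°N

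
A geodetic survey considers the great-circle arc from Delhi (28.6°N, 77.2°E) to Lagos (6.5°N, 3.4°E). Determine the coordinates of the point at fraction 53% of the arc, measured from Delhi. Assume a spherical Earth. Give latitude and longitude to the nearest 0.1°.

From cos δ = sin φ₁ sin φ₂ + cos φ₁ cos φ₂ cos Δλ, the central angle is δ ≈ 1.269 rad (72.7°).
Interpolate at f = 0.53 with slerp weights a = sin((1−f)δ)/sin δ ≈ 0.588, b = sin(fδ)/sin δ ≈ 0.652.
p = a·p₁ + b·p₂ ≈ (0.761, 0.542, 0.355); φ = arcsin(p_z) ≈ 20.82°, λ = atan2(p_y, p_x) ≈ 35.44°.

≈ 20.8°N, 35.4°E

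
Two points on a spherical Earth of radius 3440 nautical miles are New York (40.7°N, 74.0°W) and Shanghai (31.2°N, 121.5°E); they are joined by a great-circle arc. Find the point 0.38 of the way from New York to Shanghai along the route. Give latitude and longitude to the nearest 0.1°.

≈ (76.9°N, 117.3°W)

Write both endpoints as unit vectors p₁, p₂ with components (cos φ cos λ, cos φ sin λ, sin φ).
The central angle between the endpoints is δ = arccos(p₁·p₂) ≈ 1.862 rad (106.7°).
Interpolate at f = 0.38 with slerp weights a = sin((1−f)δ)/sin δ ≈ 0.955, b = sin(fδ)/sin δ ≈ 0.679.
p = a·p₁ + b·p₂ ≈ (-0.104, -0.201, 0.974); φ = arcsin(p_z) ≈ 76.93°, λ = atan2(p_y, p_x) ≈ -117.31°.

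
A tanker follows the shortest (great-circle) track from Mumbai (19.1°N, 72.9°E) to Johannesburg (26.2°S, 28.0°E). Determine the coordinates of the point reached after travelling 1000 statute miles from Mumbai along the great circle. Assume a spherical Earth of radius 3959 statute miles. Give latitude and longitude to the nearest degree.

≈ (9°N, 63°E)

The haversine formula gives a central angle δ ≈ 1.097 rad (62.9°) between the endpoints. The total great-circle distance is δ·R ≈ 1.097 × 3959 ≈ 4344 mi, so the target fraction is f = 1000/4344 ≈ 0.230.
Interpolate at f ≈ 0.230 with slerp weights a = sin((1−f)δ)/sin δ ≈ 0.840, b = sin(fδ)/sin δ ≈ 0.281.
p = a·p₁ + b·p₂ ≈ (0.456, 0.877, 0.151); φ = arcsin(p_z) ≈ 8.68°, λ = atan2(p_y, p_x) ≈ 62.53°.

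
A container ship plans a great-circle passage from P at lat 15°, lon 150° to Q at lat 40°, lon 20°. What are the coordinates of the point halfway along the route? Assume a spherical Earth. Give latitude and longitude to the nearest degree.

≈ lat 50°, lon 99°

Write both endpoints as unit vectors p₁, p₂ with components (cos φ cos λ, cos φ sin λ, sin φ).
The central angle between the endpoints is δ = arccos(p₁·p₂) ≈ 1.885 rad (108.0°).
Interpolate at f = 1/2 with slerp weights a = sin((1−f)δ)/sin δ ≈ 0.851, b = sin(fδ)/sin δ ≈ 0.851.
p = a·p₁ + b·p₂ ≈ (-0.099, 0.634, 0.767); φ = arcsin(p_z) ≈ 50.09°, λ = atan2(p_y, p_x) ≈ 98.90°.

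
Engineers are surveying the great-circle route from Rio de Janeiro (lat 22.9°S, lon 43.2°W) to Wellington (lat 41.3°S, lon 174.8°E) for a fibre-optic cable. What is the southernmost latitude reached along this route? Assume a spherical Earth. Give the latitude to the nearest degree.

≈ 64°S

The great circle lies in the plane with unit normal n̂ = (p₁ × p₂)/|p₁ × p₂|.
Here n̂_z ≈ -0.445; the vertex latitude is φ_max = arccos|n̂_z| ≈ 63.6°.
Check via Clairaut: cos φ_max = |cos φ₁| · sin C = cos(22.9°)·sin(151.1°) ≈ 0.445, again giving ≈ 63.6°.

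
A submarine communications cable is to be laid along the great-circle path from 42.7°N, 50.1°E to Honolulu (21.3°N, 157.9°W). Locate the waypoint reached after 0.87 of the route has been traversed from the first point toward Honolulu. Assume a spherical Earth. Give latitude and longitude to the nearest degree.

Write both endpoints as unit vectors p₁, p₂ with components (cos φ cos λ, cos φ sin λ, sin φ).
The central angle between the endpoints is δ = arccos(p₁·p₂) ≈ 1.937 rad (111.0°).
Interpolate at f = 0.87 with slerp weights a = sin((1−f)δ)/sin δ ≈ 0.267, b = sin(fδ)/sin δ ≈ 1.064.
p = a·p₁ + b·p₂ ≈ (-0.793, -0.223, 0.568); φ = arcsin(p_z) ≈ 34.58°, λ = atan2(p_y, p_x) ≈ -164.32°.

≈ 35°N, 164°W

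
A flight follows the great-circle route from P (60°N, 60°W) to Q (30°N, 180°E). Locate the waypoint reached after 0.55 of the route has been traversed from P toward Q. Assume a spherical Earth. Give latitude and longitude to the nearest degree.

Convert each endpoint to a unit vector on the sphere (x = cos φ cos λ, y = cos φ sin λ, z = sin φ).
The central angle between the endpoints is δ = arccos(p₁·p₂) ≈ 1.353 rad (77.5°).
Interpolate at f = 0.55 with slerp weights a = sin((1−f)δ)/sin δ ≈ 0.586, b = sin(fδ)/sin δ ≈ 0.694.
p = a·p₁ + b·p₂ ≈ (-0.454, -0.254, 0.854); φ = arcsin(p_z) ≈ 58.65°, λ = atan2(p_y, p_x) ≈ -150.83°.

≈ (59°N, 151°W)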